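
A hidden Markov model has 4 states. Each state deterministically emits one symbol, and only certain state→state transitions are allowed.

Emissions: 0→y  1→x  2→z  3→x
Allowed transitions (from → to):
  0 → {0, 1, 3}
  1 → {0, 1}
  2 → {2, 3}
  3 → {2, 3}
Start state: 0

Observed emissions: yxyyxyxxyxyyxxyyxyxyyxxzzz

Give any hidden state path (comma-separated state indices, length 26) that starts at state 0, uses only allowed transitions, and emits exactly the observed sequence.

0,1,0,0,1,0,1,1,0,1,0,0,1,1,0,0,1,0,1,0,0,3,3,2,2,2

  t0 'y' -> {0}, take 0 (start)
  t1 'x' -> {1,3}, take 1 (0->1 ok)
  t2 'y' -> {0}, take 0 (1->0 ok)
  t3 'y' -> {0}, take 0 (0->0 ok)
  t4 'x' -> {1,3}, take 1 (0->1 ok)
  t5 'y' -> {0}, take 0 (1->0 ok)
  t6 'x' -> {1,3}, take 1 (0->1 ok)
  t7 'x' -> {1,3}, take 1 (1->1 ok)
  t8 'y' -> {0}, take 0 (1->0 ok)
  t9 'x' -> {1,3}, take 1 (0->1 ok)
  t10 'y' -> {0}, take 0 (1->0 ok)
  t11 'y' -> {0}, take 0 (0->0 ok)
  t12 'x' -> {1,3}, take 1 (0->1 ok)
  t13 'x' -> {1,3}, take 1 (1->1 ok)
  t14 'y' -> {0}, take 0 (1->0 ok)
  t15 'y' -> {0}, take 0 (0->0 ok)
  t16 'x' -> {1,3}, take 1 (0->1 ok)
  t17 'y' -> {0}, take 0 (1->0 ok)
  t18 'x' -> {1,3}, take 1 (0->1 ok)
  t19 'y' -> {0}, take 0 (1->0 ok)
  t20 'y' -> {0}, take 0 (0->0 ok)
  t21 'x' -> {1,3}, take 3 (0->3 ok)
  t22 'x' -> {1,3}, take 3 (3->3 ok)
  t23 'z' -> {2}, take 2 (3->2 ok)
  t24 'z' -> {2}, take 2 (2->2 ok)
  t25 'z' -> {2}, take 2 (2->2 ok)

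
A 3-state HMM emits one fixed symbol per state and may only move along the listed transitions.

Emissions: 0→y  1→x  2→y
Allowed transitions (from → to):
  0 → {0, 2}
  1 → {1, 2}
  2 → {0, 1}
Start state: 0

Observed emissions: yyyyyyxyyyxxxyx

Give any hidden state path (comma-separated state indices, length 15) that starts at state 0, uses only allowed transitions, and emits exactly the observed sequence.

  t0 'y' -> {0,2}, take 0 (start)
  t1 'y' -> {0,2}, take 2 (0->2 ok)
  t2 'y' -> {0,2}, take 0 (2->0 ok)
  t3 'y' -> {0,2}, take 0 (0->0 ok)
  t4 'y' -> {0,2}, take 0 (0->0 ok)
  t5 'y' -> {0,2}, take 2 (0->2 ok)
  t6 'x' -> {1}, take 1 (2->1 ok)
  t7 'y' -> {0,2}, take 2 (1->2 ok)
  t8 'y' -> {0,2}, take 0 (2->0 ok)
  t9 'y' -> {0,2}, take 2 (0->2 ok)
  t10 'x' -> {1}, take 1 (2->1 ok)
  t11 'x' -> {1}, take 1 (1->1 ok)
  t12 'x' -> {1}, take 1 (1->1 ok)
  t13 'y' -> {0,2}, take 2 (1->2 ok)
  t14 'x' -> {1}, take 1 (2->1 ok)

0,2,0,0,0,2,1,2,0,2,1,1,1,2,1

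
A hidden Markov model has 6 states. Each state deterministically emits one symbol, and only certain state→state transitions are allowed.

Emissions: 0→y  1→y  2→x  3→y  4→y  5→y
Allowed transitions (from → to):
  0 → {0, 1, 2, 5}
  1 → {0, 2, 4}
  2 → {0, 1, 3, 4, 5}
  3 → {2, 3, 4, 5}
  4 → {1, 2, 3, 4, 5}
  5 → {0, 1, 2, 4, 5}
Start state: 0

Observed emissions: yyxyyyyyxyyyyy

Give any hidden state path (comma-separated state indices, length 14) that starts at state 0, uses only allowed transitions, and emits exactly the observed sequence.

  pos 0: y in {0,1,3,4,5}, choose 0; start
  pos 1: y in {0,1,3,4,5}, choose 5; 0->5 ok
  pos 2: x in {2}, choose 2; 5->2 ok
  pos 3: y in {0,1,3,4,5}, choose 3; 2->3 ok
  pos 4: y in {0,1,3,4,5}, choose 4; 3->4 ok
  pos 5: y in {0,1,3,4,5}, choose 1; 4->1 ok
  pos 6: y in {0,1,3,4,5}, choose 4; 1->4 ok
  pos 7: y in {0,1,3,4,5}, choose 4; 4->4 ok
  pos 8: x in {2}, choose 2; 4->2 ok
  pos 9: y in {0,1,3,4,5}, choose 5; 2->5 ok
  pos 10: y in {0,1,3,4,5}, choose 1; 5->1 ok
  pos 11: y in {0,1,3,4,5}, choose 4; 1->4 ok
  pos 12: y in {0,1,3,4,5}, choose 1; 4->1 ok
  pos 13: y in {0,1,3,4,5}, choose 0; 1->0 ok

0,5,2,3,4,1,4,4,2,5,1,4,1,0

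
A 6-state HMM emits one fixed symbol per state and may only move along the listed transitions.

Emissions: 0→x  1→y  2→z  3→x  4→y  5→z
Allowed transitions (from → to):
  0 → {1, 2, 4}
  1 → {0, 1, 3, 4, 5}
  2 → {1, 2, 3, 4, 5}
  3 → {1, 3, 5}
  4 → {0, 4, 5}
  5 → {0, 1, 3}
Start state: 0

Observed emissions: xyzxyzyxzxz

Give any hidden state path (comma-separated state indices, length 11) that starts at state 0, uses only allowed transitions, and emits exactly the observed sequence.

0,4,5,0,4,5,1,0,2,3,5

  0: obs=x cand={0,3} pick 0 [start]
  1: obs=y cand={1,4} pick 4 [0->4 ok]
  2: obs=z cand={2,5} pick 5 [4->5 ok]
  3: obs=x cand={0,3} pick 0 [5->0 ok]
  4: obs=y cand={1,4} pick 4 [0->4 ok]
  5: obs=z cand={2,5} pick 5 [4->5 ok]
  6: obs=y cand={1,4} pick 1 [5->1 ok]
  7: obs=x cand={0,3} pick 0 [1->0 ok]
  8: obs=z cand={2,5} pick 2 [0->2 ok]
  9: obs=x cand={0,3} pick 3 [2->3 ok]
  10: obs=z cand={2,5} pick 5 [3->5 ok]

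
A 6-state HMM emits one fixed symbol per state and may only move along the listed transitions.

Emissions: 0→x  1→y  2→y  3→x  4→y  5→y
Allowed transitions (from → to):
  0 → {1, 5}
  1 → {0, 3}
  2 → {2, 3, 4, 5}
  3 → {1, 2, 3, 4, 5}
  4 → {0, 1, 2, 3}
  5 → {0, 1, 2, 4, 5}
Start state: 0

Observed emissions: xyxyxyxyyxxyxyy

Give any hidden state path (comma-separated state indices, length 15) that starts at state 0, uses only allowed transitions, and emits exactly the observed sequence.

  pos 0: x in {0,3}, choose 0; start
  pos 1: y in {1,2,4,5}, choose 1; 0->1 ok
  pos 2: x in {0,3}, choose 0; 1->0 ok
  pos 3: y in {1,2,4,5}, choose 1; 0->1 ok
  pos 4: x in {0,3}, choose 0; 1->0 ok
  pos 5: y in {1,2,4,5}, choose 1; 0->1 ok
  pos 6: x in {0,3}, choose 0; 1->0 ok
  pos 7: y in {1,2,4,5}, choose 5; 0->5 ok
  pos 8: y in {1,2,4,5}, choose 1; 5->1 ok
  pos 9: x in {0,3}, choose 3; 1->3 ok
  pos 10: x in {0,3}, choose 3; 3->3 ok
  pos 11: y in {1,2,4,5}, choose 5; 3->5 ok
  pos 12: x in {0,3}, choose 0; 5->0 ok
  pos 13: y in {1,2,4,5}, choose 5; 0->5 ok
  pos 14: y in {1,2,4,5}, choose 4; 5->4 ok

0,1,0,1,0,1,0,5,1,3,3,5,0,5,4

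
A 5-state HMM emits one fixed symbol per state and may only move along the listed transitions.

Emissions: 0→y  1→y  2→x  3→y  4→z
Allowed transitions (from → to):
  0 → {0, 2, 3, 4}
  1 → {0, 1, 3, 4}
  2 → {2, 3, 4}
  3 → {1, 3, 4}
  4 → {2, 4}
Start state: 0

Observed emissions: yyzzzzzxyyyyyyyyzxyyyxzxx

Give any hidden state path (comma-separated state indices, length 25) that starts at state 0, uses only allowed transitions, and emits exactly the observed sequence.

  0: obs=y cand={0,1,3} pick 0 [start]
  1: obs=y cand={0,1,3} pick 3 [0->3 ok]
  2: obs=z cand={4} pick 4 [3->4 ok]
  3: obs=z cand={4} pick 4 [4->4 ok]
  4: obs=z cand={4} pick 4 [4->4 ok]
  5: obs=z cand={4} pick 4 [4->4 ok]
  6: obs=z cand={4} pick 4 [4->4 ok]
  7: obs=x cand={2} pick 2 [4->2 ok]
  8: obs=y cand={0,1,3} pick 3 [2->3 ok]
  9: obs=y cand={0,1,3} pick 1 [3->1 ok]
  10: obs=y cand={0,1,3} pick 0 [1->0 ok]
  11: obs=y cand={0,1,3} pick 0 [0->0 ok]
  12: obs=y cand={0,1,3} pick 3 [0->3 ok]
  13: obs=y cand={0,1,3} pick 1 [3->1 ok]
  14: obs=y cand={0,1,3} pick 3 [1->3 ok]
  15: obs=y cand={0,1,3} pick 3 [3->3 ok]
  16: obs=z cand={4} pick 4 [3->4 ok]
  17: obs=x cand={2} pick 2 [4->2 ok]
  18: obs=y cand={0,1,3} pick 3 [2->3 ok]
  19: obs=y cand={0,1,3} pick 1 [3->1 ok]
  20: obs=y cand={0,1,3} pick 0 [1->0 ok]
  21: obs=x cand={2} pick 2 [0->2 ok]
  22: obs=z cand={4} pick 4 [2->4 ok]
  23: obs=x cand={2} pick 2 [4->2 ok]
  24: obs=x cand={2} pick 2 [2->2 ok]

0,3,4,4,4,4,4,2,3,1,0,0,3,1,3,3,4,2,3,1,0,2,4,2,2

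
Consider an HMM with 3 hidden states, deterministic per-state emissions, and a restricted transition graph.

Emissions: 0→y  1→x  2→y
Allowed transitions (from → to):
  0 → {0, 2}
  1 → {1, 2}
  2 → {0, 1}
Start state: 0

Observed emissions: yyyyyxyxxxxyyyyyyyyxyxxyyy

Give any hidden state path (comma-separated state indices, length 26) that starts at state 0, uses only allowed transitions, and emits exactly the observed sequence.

  0: obs=y cand={0,2} pick 0 [start]
  1: obs=y cand={0,2} pick 2 [0->2 ok]
  2: obs=y cand={0,2} pick 0 [2->0 ok]
  3: obs=y cand={0,2} pick 0 [0->0 ok]
  4: obs=y cand={0,2} pick 2 [0->2 ok]
  5: obs=x cand={1} pick 1 [2->1 ok]
  6: obs=y cand={0,2} pick 2 [1->2 ok]
  7: obs=x cand={1} pick 1 [2->1 ok]
  8: obs=x cand={1} pick 1 [1->1 ok]
  9: obs=x cand={1} pick 1 [1->1 ok]
  10: obs=x cand={1} pick 1 [1->1 ok]
  11: obs=y cand={0,2} pick 2 [1->2 ok]
  12: obs=y cand={0,2} pick 0 [2->0 ok]
  13: obs=y cand={0,2} pick 2 [0->2 ok]
  14: obs=y cand={0,2} pick 0 [2->0 ok]
  15: obs=y cand={0,2} pick 0 [0->0 ok]
  16: obs=y cand={0,2} pick 0 [0->0 ok]
  17: obs=y cand={0,2} pick 0 [0->0 ok]
  18: obs=y cand={0,2} pick 2 [0->2 ok]
  19: obs=x cand={1} pick 1 [2->1 ok]
  20: obs=y cand={0,2} pick 2 [1->2 ok]
  21: obs=x cand={1} pick 1 [2->1 ok]
  22: obs=x cand={1} pick 1 [1->1 ok]
  23: obs=y cand={0,2} pick 2 [1->2 ok]
  24: obs=y cand={0,2} pick 0 [2->0 ok]
  25: obs=y cand={0,2} pick 0 [0->0 ok]

0,2,0,0,2,1,2,1,1,1,1,2,0,2,0,0,0,0,2,1,2,1,1,2,0,0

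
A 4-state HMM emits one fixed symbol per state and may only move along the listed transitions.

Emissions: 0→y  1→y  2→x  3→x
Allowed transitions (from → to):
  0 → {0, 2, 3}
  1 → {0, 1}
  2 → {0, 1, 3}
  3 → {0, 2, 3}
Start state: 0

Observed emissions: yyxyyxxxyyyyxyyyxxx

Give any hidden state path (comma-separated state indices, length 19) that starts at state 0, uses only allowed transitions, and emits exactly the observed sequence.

  pos 0: y in {0,1}, choose 0; start
  pos 1: y in {0,1}, choose 0; 0->0 ok
  pos 2: x in {2,3}, choose 2; 0->2 ok
  pos 3: y in {0,1}, choose 0; 2->0 ok
  pos 4: y in {0,1}, choose 0; 0->0 ok
  pos 5: x in {2,3}, choose 2; 0->2 ok
  pos 6: x in {2,3}, choose 3; 2->3 ok
  pos 7: x in {2,3}, choose 2; 3->2 ok
  pos 8: y in {0,1}, choose 1; 2->1 ok
  pos 9: y in {0,1}, choose 1; 1->1 ok
  pos 10: y in {0,1}, choose 0; 1->0 ok
  pos 11: y in {0,1}, choose 0; 0->0 ok
  pos 12: x in {2,3}, choose 2; 0->2 ok
  pos 13: y in {0,1}, choose 1; 2->1 ok
  pos 14: y in {0,1}, choose 1; 1->1 ok
  pos 15: y in {0,1}, choose 0; 1->0 ok
  pos 16: x in {2,3}, choose 3; 0->3 ok
  pos 17: x in {2,3}, choose 3; 3->3 ok
  pos 18: x in {2,3}, choose 3; 3->3 ok

0,0,2,0,0,2,3,2,1,1,0,0,2,1,1,0,3,3,3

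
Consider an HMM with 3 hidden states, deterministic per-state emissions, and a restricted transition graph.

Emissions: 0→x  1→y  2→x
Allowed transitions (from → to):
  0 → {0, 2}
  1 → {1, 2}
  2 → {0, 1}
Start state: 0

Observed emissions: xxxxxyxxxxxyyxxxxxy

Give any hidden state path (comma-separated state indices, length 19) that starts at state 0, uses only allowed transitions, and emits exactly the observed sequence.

  [0] x  {0,2}  => 0  start
  [1] x  {0,2}  => 0  0->0 ok
  [2] x  {0,2}  => 0  0->0 ok
  [3] x  {0,2}  => 0  0->0 ok
  [4] x  {0,2}  => 2  0->2 ok
  [5] y  {1}  => 1  2->1 ok
  [6] x  {0,2}  => 2  1->2 ok
  [7] x  {0,2}  => 0  2->0 ok
  [8] x  {0,2}  => 2  0->2 ok
  [9] x  {0,2}  => 0  2->0 ok
  [10] x  {0,2}  => 2  0->2 ok
  [11] y  {1}  => 1  2->1 ok
  [12] y  {1}  => 1  1->1 ok
  [13] x  {0,2}  => 2  1->2 ok
  [14] x  {0,2}  => 0  2->0 ok
  [15] x  {0,2}  => 2  0->2 ok
  [16] x  {0,2}  => 0  2->0 ok
  [17] x  {0,2}  => 2  0->2 ok
  [18] y  {1}  => 1  2->1 ok

0,0,0,0,2,1,2,0,2,0,2,1,1,2,0,2,0,2,1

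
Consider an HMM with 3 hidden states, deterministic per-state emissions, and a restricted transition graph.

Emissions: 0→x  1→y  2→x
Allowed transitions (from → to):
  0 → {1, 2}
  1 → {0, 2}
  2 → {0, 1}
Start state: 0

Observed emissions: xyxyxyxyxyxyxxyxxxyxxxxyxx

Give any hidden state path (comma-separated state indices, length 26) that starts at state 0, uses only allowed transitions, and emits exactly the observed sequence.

0,1,2,1,0,1,0,1,2,1,0,1,0,2,1,2,0,2,1,2,0,2,0,1,2,0

  0: obs=x cand={0,2} pick 0 [start]
  1: obs=y cand={1} pick 1 [0->1 ok]
  2: obs=x cand={0,2} pick 2 [1->2 ok]
  3: obs=y cand={1} pick 1 [2->1 ok]
  4: obs=x cand={0,2} pick 0 [1->0 ok]
  5: obs=y cand={1} pick 1 [0->1 ok]
  6: obs=x cand={0,2} pick 0 [1->0 ok]
  7: obs=y cand={1} pick 1 [0->1 ok]
  8: obs=x cand={0,2} pick 2 [1->2 ok]
  9: obs=y cand={1} pick 1 [2->1 ok]
  10: obs=x cand={0,2} pick 0 [1->0 ok]
  11: obs=y cand={1} pick 1 [0->1 ok]
  12: obs=x cand={0,2} pick 0 [1->0 ok]
  13: obs=x cand={0,2} pick 2 [0->2 ok]
  14: obs=y cand={1} pick 1 [2->1 ok]
  15: obs=x cand={0,2} pick 2 [1->2 ok]
  16: obs=x cand={0,2} pick 0 [2->0 ok]
  17: obs=x cand={0,2} pick 2 [0->2 ok]
  18: obs=y cand={1} pick 1 [2->1 ok]
  19: obs=x cand={0,2} pick 2 [1->2 ok]
  20: obs=x cand={0,2} pick 0 [2->0 ok]
  21: obs=x cand={0,2} pick 2 [0->2 ok]
  22: obs=x cand={0,2} pick 0 [2->0 ok]
  23: obs=y cand={1} pick 1 [0->1 ok]
  24: obs=x cand={0,2} pick 2 [1->2 ok]
  25: obs=x cand={0,2} pick 0 [2->0 ok]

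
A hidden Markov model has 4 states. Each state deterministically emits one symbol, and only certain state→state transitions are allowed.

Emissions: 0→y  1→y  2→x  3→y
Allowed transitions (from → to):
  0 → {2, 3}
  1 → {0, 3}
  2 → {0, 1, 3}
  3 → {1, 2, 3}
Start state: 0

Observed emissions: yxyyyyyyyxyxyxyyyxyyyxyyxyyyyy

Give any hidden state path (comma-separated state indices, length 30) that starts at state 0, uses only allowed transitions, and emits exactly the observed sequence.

  0: obs=y cand={0,1,3} pick 0 [start]
  1: obs=x cand={2} pick 2 [0->2 ok]
  2: obs=y cand={0,1,3} pick 3 [2->3 ok]
  3: obs=y cand={0,1,3} pick 3 [3->3 ok]
  4: obs=y cand={0,1,3} pick 3 [3->3 ok]
  5: obs=y cand={0,1,3} pick 3 [3->3 ok]
  6: obs=y cand={0,1,3} pick 1 [3->1 ok]
  7: obs=y cand={0,1,3} pick 0 [1->0 ok]
  8: obs=y cand={0,1,3} pick 3 [0->3 ok]
  9: obs=x cand={2} pick 2 [3->2 ok]
  10: obs=y cand={0,1,3} pick 0 [2->0 ok]
  11: obs=x cand={2} pick 2 [0->2 ok]
  12: obs=y cand={0,1,3} pick 3 [2->3 ok]
  13: obs=x cand={2} pick 2 [3->2 ok]
  14: obs=y cand={0,1,3} pick 1 [2->1 ok]
  15: obs=y cand={0,1,3} pick 0 [1->0 ok]
  16: obs=y cand={0,1,3} pick 3 [0->3 ok]
  17: obs=x cand={2} pick 2 [3->2 ok]
  18: obs=y cand={0,1,3} pick 1 [2->1 ok]
  19: obs=y cand={0,1,3} pick 0 [1->0 ok]
  20: obs=y cand={0,1,3} pick 3 [0->3 ok]
  21: obs=x cand={2} pick 2 [3->2 ok]
  22: obs=y cand={0,1,3} pick 0 [2->0 ok]
  23: obs=y cand={0,1,3} pick 3 [0->3 ok]
  24: obs=x cand={2} pick 2 [3->2 ok]
  25: obs=y cand={0,1,3} pick 0 [2->0 ok]
  26: obs=y cand={0,1,3} pick 3 [0->3 ok]
  27: obs=y cand={0,1,3} pick 1 [3->1 ok]
  28: obs=y cand={0,1,3} pick 0 [1->0 ok]
  29: obs=y cand={0,1,3} pick 3 [0->3 ok]

0,2,3,3,3,3,1,0,3,2,0,2,3,2,1,0,3,2,1,0,3,2,0,3,2,0,3,1,0,3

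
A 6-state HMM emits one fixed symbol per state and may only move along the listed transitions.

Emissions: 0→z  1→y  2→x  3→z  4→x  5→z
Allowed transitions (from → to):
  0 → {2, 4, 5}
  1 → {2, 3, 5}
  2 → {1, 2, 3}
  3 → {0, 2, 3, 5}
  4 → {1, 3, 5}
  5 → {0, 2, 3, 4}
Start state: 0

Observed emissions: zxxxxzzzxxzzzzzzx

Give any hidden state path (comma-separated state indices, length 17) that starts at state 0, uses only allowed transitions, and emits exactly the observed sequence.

  pos 0: z in {0,3,5}, choose 0; start
  pos 1: x in {2,4}, choose 2; 0->2 ok
  pos 2: x in {2,4}, choose 2; 2->2 ok
  pos 3: x in {2,4}, choose 2; 2->2 ok
  pos 4: x in {2,4}, choose 2; 2->2 ok
  pos 5: z in {0,3,5}, choose 3; 2->3 ok
  pos 6: z in {0,3,5}, choose 3; 3->3 ok
  pos 7: z in {0,3,5}, choose 3; 3->3 ok
  pos 8: x in {2,4}, choose 2; 3->2 ok
  pos 9: x in {2,4}, choose 2; 2->2 ok
  pos 10: z in {0,3,5}, choose 3; 2->3 ok
  pos 11: z in {0,3,5}, choose 0; 3->0 ok
  pos 12: z in {0,3,5}, choose 5; 0->5 ok
  pos 13: z in {0,3,5}, choose 3; 5->3 ok
  pos 14: z in {0,3,5}, choose 3; 3->3 ok
  pos 15: z in {0,3,5}, choose 5; 3->5 ok
  pos 16: x in {2,4}, choose 4; 5->4 ok

0,2,2,2,2,3,3,3,2,2,3,0,5,3,3,5,4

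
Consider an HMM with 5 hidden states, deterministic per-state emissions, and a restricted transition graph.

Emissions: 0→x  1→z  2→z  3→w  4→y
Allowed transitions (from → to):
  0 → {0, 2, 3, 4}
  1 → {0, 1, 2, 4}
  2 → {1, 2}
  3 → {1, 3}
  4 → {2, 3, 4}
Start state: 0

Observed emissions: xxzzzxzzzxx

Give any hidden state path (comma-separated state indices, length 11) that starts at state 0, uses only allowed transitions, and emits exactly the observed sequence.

0,0,2,2,1,0,2,2,1,0,0

  t0 'x' -> {0}, take 0 (start)
  t1 'x' -> {0}, take 0 (0->0 ok)
  t2 'z' -> {1,2}, take 2 (0->2 ok)
  t3 'z' -> {1,2}, take 2 (2->2 ok)
  t4 'z' -> {1,2}, take 1 (2->1 ok)
  t5 'x' -> {0}, take 0 (1->0 ok)
  t6 'z' -> {1,2}, take 2 (0->2 ok)
  t7 'z' -> {1,2}, take 2 (2->2 ok)
  t8 'z' -> {1,2}, take 1 (2->1 ok)
  t9 'x' -> {0}, take 0 (1->0 ok)
  t10 'x' -> {0}, take 0 (0->0 ok)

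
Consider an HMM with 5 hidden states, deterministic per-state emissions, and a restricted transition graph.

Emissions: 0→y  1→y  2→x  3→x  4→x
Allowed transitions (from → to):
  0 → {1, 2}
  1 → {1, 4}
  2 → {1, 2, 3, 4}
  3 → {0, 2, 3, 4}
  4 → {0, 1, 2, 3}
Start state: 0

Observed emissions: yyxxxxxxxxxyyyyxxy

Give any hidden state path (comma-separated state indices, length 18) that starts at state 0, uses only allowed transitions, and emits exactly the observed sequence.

0,1,4,3,2,4,3,2,4,2,4,0,1,1,1,4,3,0

  0: obs=y cand={0,1} pick 0 [start]
  1: obs=y cand={0,1} pick 1 [0->1 ok]
  2: obs=x cand={2,3,4} pick 4 [1->4 ok]
  3: obs=x cand={2,3,4} pick 3 [4->3 ok]
  4: obs=x cand={2,3,4} pick 2 [3->2 ok]
  5: obs=x cand={2,3,4} pick 4 [2->4 ok]
  6: obs=x cand={2,3,4} pick 3 [4->3 ok]
  7: obs=x cand={2,3,4} pick 2 [3->2 ok]
  8: obs=x cand={2,3,4} pick 4 [2->4 ok]
  9: obs=x cand={2,3,4} pick 2 [4->2 ok]
  10: obs=x cand={2,3,4} pick 4 [2->4 ok]
  11: obs=y cand={0,1} pick 0 [4->0 ok]
  12: obs=y cand={0,1} pick 1 [0->1 ok]
  13: obs=y cand={0,1} pick 1 [1->1 ok]
  14: obs=y cand={0,1} pick 1 [1->1 ok]
  15: obs=x cand={2,3,4} pick 4 [1->4 ok]
  16: obs=x cand={2,3,4} pick 3 [4->3 ok]
  17: obs=y cand={0,1} pick 0 [3->0 ok]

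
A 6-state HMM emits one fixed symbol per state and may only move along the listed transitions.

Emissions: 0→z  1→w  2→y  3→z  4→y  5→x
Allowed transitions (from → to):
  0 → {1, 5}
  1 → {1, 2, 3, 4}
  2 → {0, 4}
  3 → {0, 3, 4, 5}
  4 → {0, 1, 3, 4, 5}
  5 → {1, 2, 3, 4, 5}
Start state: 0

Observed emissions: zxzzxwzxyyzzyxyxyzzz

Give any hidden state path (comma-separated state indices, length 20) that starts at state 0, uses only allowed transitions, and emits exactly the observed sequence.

0,5,3,3,5,1,3,5,2,4,3,3,4,5,4,5,4,3,3,3

  pos 0: z in {0,3}, choose 0; start
  pos 1: x in {5}, choose 5; 0->5 ok
  pos 2: z in {0,3}, choose 3; 5->3 ok
  pos 3: z in {0,3}, choose 3; 3->3 ok
  pos 4: x in {5}, choose 5; 3->5 ok
  pos 5: w in {1}, choose 1; 5->1 ok
  pos 6: z in {0,3}, choose 3; 1->3 ok
  pos 7: x in {5}, choose 5; 3->5 ok
  pos 8: y in {2,4}, choose 2; 5->2 ok
  pos 9: y in {2,4}, choose 4; 2->4 ok
  pos 10: z in {0,3}, choose 3; 4->3 ok
  pos 11: z in {0,3}, choose 3; 3->3 ok
  pos 12: y in {2,4}, choose 4; 3->4 ok
  pos 13: x in {5}, choose 5; 4->5 ok
  pos 14: y in {2,4}, choose 4; 5->4 ok
  pos 15: x in {5}, choose 5; 4->5 ok
  pos 16: y in {2,4}, choose 4; 5->4 ok
  pos 17: z in {0,3}, choose 3; 4->3 ok
  pos 18: z in {0,3}, choose 3; 3->3 ok
  pos 19: z in {0,3}, choose 3; 3->3 ok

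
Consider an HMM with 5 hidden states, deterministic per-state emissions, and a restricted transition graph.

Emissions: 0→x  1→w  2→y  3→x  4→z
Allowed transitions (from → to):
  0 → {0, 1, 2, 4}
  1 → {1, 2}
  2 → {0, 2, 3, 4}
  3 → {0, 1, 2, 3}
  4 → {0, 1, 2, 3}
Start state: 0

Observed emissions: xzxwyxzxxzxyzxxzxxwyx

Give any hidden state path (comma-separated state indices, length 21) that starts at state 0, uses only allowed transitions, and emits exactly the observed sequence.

  pos 0: x in {0,3}, choose 0; start
  pos 1: z in {4}, choose 4; 0->4 ok
  pos 2: x in {0,3}, choose 0; 4->0 ok
  pos 3: w in {1}, choose 1; 0->1 ok
  pos 4: y in {2}, choose 2; 1->2 ok
  pos 5: x in {0,3}, choose 0; 2->0 ok
  pos 6: z in {4}, choose 4; 0->4 ok
  pos 7: x in {0,3}, choose 0; 4->0 ok
  pos 8: x in {0,3}, choose 0; 0->0 ok
  pos 9: z in {4}, choose 4; 0->4 ok
  pos 10: x in {0,3}, choose 3; 4->3 ok
  pos 11: y in {2}, choose 2; 3->2 ok
  pos 12: z in {4}, choose 4; 2->4 ok
  pos 13: x in {0,3}, choose 0; 4->0 ok
  pos 14: x in {0,3}, choose 0; 0->0 ok
  pos 15: z in {4}, choose 4; 0->4 ok
  pos 16: x in {0,3}, choose 0; 4->0 ok
  pos 17: x in {0,3}, choose 0; 0->0 ok
  pos 18: w in {1}, choose 1; 0->1 ok
  pos 19: y in {2}, choose 2; 1->2 ok
  pos 20: x in {0,3}, choose 3; 2->3 ok

0,4,0,1,2,0,4,0,0,4,3,2,4,0,0,4,0,0,1,2,3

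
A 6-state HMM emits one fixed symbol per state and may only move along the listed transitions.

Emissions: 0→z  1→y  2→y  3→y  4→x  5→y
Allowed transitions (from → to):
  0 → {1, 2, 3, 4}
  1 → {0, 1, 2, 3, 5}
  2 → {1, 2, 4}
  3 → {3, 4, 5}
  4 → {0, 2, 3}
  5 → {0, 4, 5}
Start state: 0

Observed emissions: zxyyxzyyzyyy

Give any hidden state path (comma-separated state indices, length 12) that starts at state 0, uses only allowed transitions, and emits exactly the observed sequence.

0,4,2,2,4,0,2,1,0,1,1,3

  t0 'z' -> {0}, take 0 (start)
  t1 'x' -> {4}, take 4 (0->4 ok)
  t2 'y' -> {1,2,3,5}, take 2 (4->2 ok)
  t3 'y' -> {1,2,3,5}, take 2 (2->2 ok)
  t4 'x' -> {4}, take 4 (2->4 ok)
  t5 'z' -> {0}, take 0 (4->0 ok)
  t6 'y' -> {1,2,3,5}, take 2 (0->2 ok)
  t7 'y' -> {1,2,3,5}, take 1 (2->1 ok)
  t8 'z' -> {0}, take 0 (1->0 ok)
  t9 'y' -> {1,2,3,5}, take 1 (0->1 ok)
  t10 'y' -> {1,2,3,5}, take 1 (1->1 ok)
  t11 'y' -> {1,2,3,5}, take 3 (1->3 ok)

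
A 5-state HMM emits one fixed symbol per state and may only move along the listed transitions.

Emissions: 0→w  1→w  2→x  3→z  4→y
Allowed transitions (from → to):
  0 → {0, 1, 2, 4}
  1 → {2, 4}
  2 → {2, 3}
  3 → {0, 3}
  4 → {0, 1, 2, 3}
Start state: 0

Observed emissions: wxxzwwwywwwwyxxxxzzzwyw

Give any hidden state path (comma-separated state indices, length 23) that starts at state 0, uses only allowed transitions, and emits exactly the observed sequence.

0,2,2,3,0,0,1,4,0,0,0,1,4,2,2,2,2,3,3,3,0,4,1

  t0 'w' -> {0,1}, take 0 (start)
  t1 'x' -> {2}, take 2 (0->2 ok)
  t2 'x' -> {2}, take 2 (2->2 ok)
  t3 'z' -> {3}, take 3 (2->3 ok)
  t4 'w' -> {0,1}, take 0 (3->0 ok)
  t5 'w' -> {0,1}, take 0 (0->0 ok)
  t6 'w' -> {0,1}, take 1 (0->1 ok)
  t7 'y' -> {4}, take 4 (1->4 ok)
  t8 'w' -> {0,1}, take 0 (4->0 ok)
  t9 'w' -> {0,1}, take 0 (0->0 ok)
  t10 'w' -> {0,1}, take 0 (0->0 ok)
  t11 'w' -> {0,1}, take 1 (0->1 ok)
  t12 'y' -> {4}, take 4 (1->4 ok)
  t13 'x' -> {2}, take 2 (4->2 ok)
  t14 'x' -> {2}, take 2 (2->2 ok)
  t15 'x' -> {2}, take 2 (2->2 ok)
  t16 'x' -> {2}, take 2 (2->2 ok)
  t17 'z' -> {3}, take 3 (2->3 ok)
  t18 'z' -> {3}, take 3 (3->3 ok)
  t19 'z' -> {3}, take 3 (3->3 ok)
  t20 'w' -> {0,1}, take 0 (3->0 ok)
  t21 'y' -> {4}, take 4 (0->4 ok)
  t22 'w' -> {0,1}, take 1 (4->1 ok)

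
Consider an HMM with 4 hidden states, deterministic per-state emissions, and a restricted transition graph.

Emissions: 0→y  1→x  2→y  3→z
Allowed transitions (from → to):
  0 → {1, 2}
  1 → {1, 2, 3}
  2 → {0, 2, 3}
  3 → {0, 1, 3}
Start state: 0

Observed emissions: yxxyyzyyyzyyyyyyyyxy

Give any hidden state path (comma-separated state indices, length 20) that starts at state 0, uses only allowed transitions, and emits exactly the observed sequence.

0,1,1,2,2,3,0,2,2,3,0,2,2,0,2,2,2,0,1,2

  [0] y  {0,2}  => 0  start
  [1] x  {1}  => 1  0->1 ok
  [2] x  {1}  => 1  1->1 ok
  [3] y  {0,2}  => 2  1->2 ok
  [4] y  {0,2}  => 2  2->2 ok
  [5] z  {3}  => 3  2->3 ok
  [6] y  {0,2}  => 0  3->0 ok
  [7] y  {0,2}  => 2  0->2 ok
  [8] y  {0,2}  => 2  2->2 ok
  [9] z  {3}  => 3  2->3 ok
  [10] y  {0,2}  => 0  3->0 ok
  [11] y  {0,2}  => 2  0->2 ok
  [12] y  {0,2}  => 2  2->2 ok
  [13] y  {0,2}  => 0  2->0 ok
  [14] y  {0,2}  => 2  0->2 ok
  [15] y  {0,2}  => 2  2->2 ok
  [16] y  {0,2}  => 2  2->2 ok
  [17] y  {0,2}  => 0  2->0 ok
  [18] x  {1}  => 1  0->1 ok
  [19] y  {0,2}  => 2  1->2 ok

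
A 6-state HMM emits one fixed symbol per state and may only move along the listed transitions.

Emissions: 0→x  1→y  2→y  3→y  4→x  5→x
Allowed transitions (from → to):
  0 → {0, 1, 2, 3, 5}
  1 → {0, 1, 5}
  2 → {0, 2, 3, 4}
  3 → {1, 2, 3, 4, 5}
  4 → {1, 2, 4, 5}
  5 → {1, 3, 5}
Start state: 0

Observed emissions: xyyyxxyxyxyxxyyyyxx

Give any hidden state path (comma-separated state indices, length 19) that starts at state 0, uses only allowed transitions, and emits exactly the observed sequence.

0,3,3,2,0,5,3,5,1,0,2,4,4,2,2,3,1,5,5

  t0 'x' -> {0,4,5}, take 0 (start)
  t1 'y' -> {1,2,3}, take 3 (0->3 ok)
  t2 'y' -> {1,2,3}, take 3 (3->3 ok)
  t3 'y' -> {1,2,3}, take 2 (3->2 ok)
  t4 'x' -> {0,4,5}, take 0 (2->0 ok)
  t5 'x' -> {0,4,5}, take 5 (0->5 ok)
  t6 'y' -> {1,2,3}, take 3 (5->3 ok)
  t7 'x' -> {0,4,5}, take 5 (3->5 ok)
  t8 'y' -> {1,2,3}, take 1 (5->1 ok)
  t9 'x' -> {0,4,5}, take 0 (1->0 ok)
  t10 'y' -> {1,2,3}, take 2 (0->2 ok)
  t11 'x' -> {0,4,5}, take 4 (2->4 ok)
  t12 'x' -> {0,4,5}, take 4 (4->4 ok)
  t13 'y' -> {1,2,3}, take 2 (4->2 ok)
  t14 'y' -> {1,2,3}, take 2 (2->2 ok)
  t15 'y' -> {1,2,3}, take 3 (2->3 ok)
  t16 'y' -> {1,2,3}, take 1 (3->1 ok)
  t17 'x' -> {0,4,5}, take 5 (1->5 ok)
  t18 'x' -> {0,4,5}, take 5 (5->5 ok)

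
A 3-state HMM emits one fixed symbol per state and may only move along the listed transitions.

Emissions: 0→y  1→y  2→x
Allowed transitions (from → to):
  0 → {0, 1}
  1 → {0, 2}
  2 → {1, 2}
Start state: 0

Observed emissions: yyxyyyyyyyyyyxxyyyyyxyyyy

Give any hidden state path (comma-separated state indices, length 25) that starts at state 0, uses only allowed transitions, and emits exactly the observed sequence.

  0: obs=y cand={0,1} pick 0 [start]
  1: obs=y cand={0,1} pick 1 [0->1 ok]
  2: obs=x cand={2} pick 2 [1->2 ok]
  3: obs=y cand={0,1} pick 1 [2->1 ok]
  4: obs=y cand={0,1} pick 0 [1->0 ok]
  5: obs=y cand={0,1} pick 0 [0->0 ok]
  6: obs=y cand={0,1} pick 0 [0->0 ok]
  7: obs=y cand={0,1} pick 1 [0->1 ok]
  8: obs=y cand={0,1} pick 0 [1->0 ok]
  9: obs=y cand={0,1} pick 1 [0->1 ok]
  10: obs=y cand={0,1} pick 0 [1->0 ok]
  11: obs=y cand={0,1} pick 0 [0->0 ok]
  12: obs=y cand={0,1} pick 1 [0->1 ok]
  13: obs=x cand={2} pick 2 [1->2 ok]
  14: obs=x cand={2} pick 2 [2->2 ok]
  15: obs=y cand={0,1} pick 1 [2->1 ok]
  16: obs=y cand={0,1} pick 0 [1->0 ok]
  17: obs=y cand={0,1} pick 0 [0->0 ok]
  18: obs=y cand={0,1} pick 0 [0->0 ok]
  19: obs=y cand={0,1} pick 1 [0->1 ok]
  20: obs=x cand={2} pick 2 [1->2 ok]
  21: obs=y cand={0,1} pick 1 [2->1 ok]
  22: obs=y cand={0,1} pick 0 [1->0 ok]
  23: obs=y cand={0,1} pick 1 [0->1 ok]
  24: obs=y cand={0,1} pick 0 [1->0 ok]

0,1,2,1,0,0,0,1,0,1,0,0,1,2,2,1,0,0,0,1,2,1,0,1,0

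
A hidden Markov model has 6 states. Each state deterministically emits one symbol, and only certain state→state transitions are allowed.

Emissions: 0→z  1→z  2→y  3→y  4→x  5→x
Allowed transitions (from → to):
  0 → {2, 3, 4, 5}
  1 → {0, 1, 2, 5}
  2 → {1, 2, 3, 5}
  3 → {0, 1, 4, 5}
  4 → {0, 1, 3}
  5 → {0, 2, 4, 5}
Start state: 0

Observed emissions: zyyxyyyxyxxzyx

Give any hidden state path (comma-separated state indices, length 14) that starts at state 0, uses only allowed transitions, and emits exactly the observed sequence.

  [0] z  {0,1}  => 0  start
  [1] y  {2,3}  => 2  0->2 ok
  [2] y  {2,3}  => 2  2->2 ok
  [3] x  {4,5}  => 5  2->5 ok
  [4] y  {2,3}  => 2  5->2 ok
  [5] y  {2,3}  => 2  2->2 ok
  [6] y  {2,3}  => 2  2->2 ok
  [7] x  {4,5}  => 5  2->5 ok
  [8] y  {2,3}  => 2  5->2 ok
  [9] x  {4,5}  => 5  2->5 ok
  [10] x  {4,5}  => 4  5->4 ok
  [11] z  {0,1}  => 0  4->0 ok
  [12] y  {2,3}  => 2  0->2 ok
  [13] x  {4,5}  => 5  2->5 ok

0,2,2,5,2,2,2,5,2,5,4,0,2,5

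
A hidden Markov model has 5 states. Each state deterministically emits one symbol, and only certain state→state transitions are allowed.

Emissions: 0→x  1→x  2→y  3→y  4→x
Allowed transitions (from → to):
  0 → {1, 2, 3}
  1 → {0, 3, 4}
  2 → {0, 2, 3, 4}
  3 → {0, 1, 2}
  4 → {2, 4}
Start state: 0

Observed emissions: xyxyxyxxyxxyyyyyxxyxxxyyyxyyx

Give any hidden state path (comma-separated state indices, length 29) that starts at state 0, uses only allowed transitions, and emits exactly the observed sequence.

0,2,4,2,0,2,4,4,2,4,4,2,2,3,2,3,1,0,3,0,1,0,2,3,2,4,2,3,0

  [0] x  {0,1,4}  => 0  start
  [1] y  {2,3}  => 2  0->2 ok
  [2] x  {0,1,4}  => 4  2->4 ok
  [3] y  {2,3}  => 2  4->2 ok
  [4] x  {0,1,4}  => 0  2->0 ok
  [5] y  {2,3}  => 2  0->2 ok
  [6] x  {0,1,4}  => 4  2->4 ok
  [7] x  {0,1,4}  => 4  4->4 ok
  [8] y  {2,3}  => 2  4->2 ok
  [9] x  {0,1,4}  => 4  2->4 ok
  [10] x  {0,1,4}  => 4  4->4 ok
  [11] y  {2,3}  => 2  4->2 ok
  [12] y  {2,3}  => 2  2->2 ok
  [13] y  {2,3}  => 3  2->3 ok
  [14] y  {2,3}  => 2  3->2 ok
  [15] y  {2,3}  => 3  2->3 ok
  [16] x  {0,1,4}  => 1  3->1 ok
  [17] x  {0,1,4}  => 0  1->0 ok
  [18] y  {2,3}  => 3  0->3 ok
  [19] x  {0,1,4}  => 0  3->0 ok
  [20] x  {0,1,4}  => 1  0->1 ok
  [21] x  {0,1,4}  => 0  1->0 ok
  [22] y  {2,3}  => 2  0->2 ok
  [23] y  {2,3}  => 3  2->3 ok
  [24] y  {2,3}  => 2  3->2 ok
  [25] x  {0,1,4}  => 4  2->4 ok
  [26] y  {2,3}  => 2  4->2 ok
  [27] y  {2,3}  => 3  2->3 ok
  [28] x  {0,1,4}  => 0  3->0 ok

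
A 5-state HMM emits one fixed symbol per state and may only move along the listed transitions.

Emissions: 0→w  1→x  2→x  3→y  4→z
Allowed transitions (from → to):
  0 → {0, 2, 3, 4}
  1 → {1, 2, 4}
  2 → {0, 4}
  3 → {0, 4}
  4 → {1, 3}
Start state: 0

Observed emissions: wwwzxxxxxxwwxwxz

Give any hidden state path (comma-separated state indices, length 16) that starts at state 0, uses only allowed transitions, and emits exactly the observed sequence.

0,0,0,4,1,1,1,1,1,2,0,0,2,0,2,4

  pos 0: w in {0}, choose 0; start
  pos 1: w in {0}, choose 0; 0->0 ok
  pos 2: w in {0}, choose 0; 0->0 ok
  pos 3: z in {4}, choose 4; 0->4 ok
  pos 4: x in {1,2}, choose 1; 4->1 ok
  pos 5: x in {1,2}, choose 1; 1->1 ok
  pos 6: x in {1,2}, choose 1; 1->1 ok
  pos 7: x in {1,2}, choose 1; 1->1 ok
  pos 8: x in {1,2}, choose 1; 1->1 ok
  pos 9: x in {1,2}, choose 2; 1->2 ok
  pos 10: w in {0}, choose 0; 2->0 ok
  pos 11: w in {0}, choose 0; 0->0 ok
  pos 12: x in {1,2}, choose 2; 0->2 ok
  pos 13: w in {0}, choose 0; 2->0 ok
  pos 14: x in {1,2}, choose 2; 0->2 ok
  pos 15: z in {4}, choose 4; 2->4 ok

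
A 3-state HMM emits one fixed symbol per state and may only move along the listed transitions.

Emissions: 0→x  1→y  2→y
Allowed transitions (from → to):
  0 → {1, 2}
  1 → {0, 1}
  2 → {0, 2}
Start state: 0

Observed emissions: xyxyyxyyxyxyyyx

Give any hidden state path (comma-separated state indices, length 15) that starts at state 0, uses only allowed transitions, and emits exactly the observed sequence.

0,2,0,2,2,0,1,1,0,1,0,1,1,1,0

  0: obs=x cand={0} pick 0 [start]
  1: obs=y cand={1,2} pick 2 [0->2 ok]
  2: obs=x cand={0} pick 0 [2->0 ok]
  3: obs=y cand={1,2} pick 2 [0->2 ok]
  4: obs=y cand={1,2} pick 2 [2->2 ok]
  5: obs=x cand={0} pick 0 [2->0 ok]
  6: obs=y cand={1,2} pick 1 [0->1 ok]
  7: obs=y cand={1,2} pick 1 [1->1 ok]
  8: obs=x cand={0} pick 0 [1->0 ok]
  9: obs=y cand={1,2} pick 1 [0->1 ok]
  10: obs=x cand={0} pick 0 [1->0 ok]
  11: obs=y cand={1,2} pick 1 [0->1 ok]
  12: obs=y cand={1,2} pick 1 [1->1 ok]
  13: obs=y cand={1,2} pick 1 [1->1 ok]
  14: obs=x cand={0} pick 0 [1->0 ok]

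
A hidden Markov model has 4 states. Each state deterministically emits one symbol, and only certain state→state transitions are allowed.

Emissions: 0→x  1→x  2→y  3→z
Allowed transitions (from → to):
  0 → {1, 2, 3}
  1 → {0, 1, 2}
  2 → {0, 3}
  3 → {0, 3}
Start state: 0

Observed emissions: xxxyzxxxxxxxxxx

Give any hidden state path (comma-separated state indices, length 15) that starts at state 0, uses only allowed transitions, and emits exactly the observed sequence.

  t0 'x' -> {0,1}, take 0 (start)
  t1 'x' -> {0,1}, take 1 (0->1 ok)
  t2 'x' -> {0,1}, take 0 (1->0 ok)
  t3 'y' -> {2}, take 2 (0->2 ok)
  t4 'z' -> {3}, take 3 (2->3 ok)
  t5 'x' -> {0,1}, take 0 (3->0 ok)
  t6 'x' -> {0,1}, take 1 (0->1 ok)
  t7 'x' -> {0,1}, take 1 (1->1 ok)
  t8 'x' -> {0,1}, take 1 (1->1 ok)
  t9 'x' -> {0,1}, take 0 (1->0 ok)
  t10 'x' -> {0,1}, take 1 (0->1 ok)
  t11 'x' -> {0,1}, take 0 (1->0 ok)
  t12 'x' -> {0,1}, take 1 (0->1 ok)
  t13 'x' -> {0,1}, take 1 (1->1 ok)
  t14 'x' -> {0,1}, take 0 (1->0 ok)

0,1,0,2,3,0,1,1,1,0,1,0,1,1,0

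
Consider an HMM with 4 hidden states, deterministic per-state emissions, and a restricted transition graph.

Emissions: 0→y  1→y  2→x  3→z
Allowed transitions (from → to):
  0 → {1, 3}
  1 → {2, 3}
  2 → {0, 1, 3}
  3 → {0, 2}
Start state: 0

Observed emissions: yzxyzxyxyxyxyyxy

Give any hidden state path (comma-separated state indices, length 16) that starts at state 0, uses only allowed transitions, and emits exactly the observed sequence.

  [0] y  {0,1}  => 0  start
  [1] z  {3}  => 3  0->3 ok
  [2] x  {2}  => 2  3->2 ok
  [3] y  {0,1}  => 1  2->1 ok
  [4] z  {3}  => 3  1->3 ok
  [5] x  {2}  => 2  3->2 ok
  [6] y  {0,1}  => 1  2->1 ok
  [7] x  {2}  => 2  1->2 ok
  [8] y  {0,1}  => 1  2->1 ok
  [9] x  {2}  => 2  1->2 ok
  [10] y  {0,1}  => 1  2->1 ok
  [11] x  {2}  => 2  1->2 ok
  [12] y  {0,1}  => 0  2->0 ok
  [13] y  {0,1}  => 1  0->1 ok
  [14] x  {2}  => 2  1->2 ok
  [15] y  {0,1}  => 0  2->0 ok

0,3,2,1,3,2,1,2,1,2,1,2,0,1,2,0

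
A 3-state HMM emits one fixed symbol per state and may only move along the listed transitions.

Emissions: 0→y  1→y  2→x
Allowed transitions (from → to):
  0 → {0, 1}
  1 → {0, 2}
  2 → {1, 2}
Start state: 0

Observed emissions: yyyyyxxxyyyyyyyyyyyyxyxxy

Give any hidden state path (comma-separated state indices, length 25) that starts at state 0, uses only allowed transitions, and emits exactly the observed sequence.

  0: obs=y cand={0,1} pick 0 [start]
  1: obs=y cand={0,1} pick 0 [0->0 ok]
  2: obs=y cand={0,1} pick 0 [0->0 ok]
  3: obs=y cand={0,1} pick 0 [0->0 ok]
  4: obs=y cand={0,1} pick 1 [0->1 ok]
  5: obs=x cand={2} pick 2 [1->2 ok]
  6: obs=x cand={2} pick 2 [2->2 ok]
  7: obs=x cand={2} pick 2 [2->2 ok]
  8: obs=y cand={0,1} pick 1 [2->1 ok]
  9: obs=y cand={0,1} pick 0 [1->0 ok]
  10: obs=y cand={0,1} pick 0 [0->0 ok]
  11: obs=y cand={0,1} pick 1 [0->1 ok]
  12: obs=y cand={0,1} pick 0 [1->0 ok]
  13: obs=y cand={0,1} pick 0 [0->0 ok]
  14: obs=y cand={0,1} pick 1 [0->1 ok]
  15: obs=y cand={0,1} pick 0 [1->0 ok]
  16: obs=y cand={0,1} pick 1 [0->1 ok]
  17: obs=y cand={0,1} pick 0 [1->0 ok]
  18: obs=y cand={0,1} pick 0 [0->0 ok]
  19: obs=y cand={0,1} pick 1 [0->1 ok]
  20: obs=x cand={2} pick 2 [1->2 ok]
  21: obs=y cand={0,1} pick 1 [2->1 ok]
  22: obs=x cand={2} pick 2 [1->2 ok]
  23: obs=x cand={2} pick 2 [2->2 ok]
  24: obs=y cand={0,1} pick 1 [2->1 ok]

0,0,0,0,1,2,2,2,1,0,0,1,0,0,1,0,1,0,0,1,2,1,2,2,1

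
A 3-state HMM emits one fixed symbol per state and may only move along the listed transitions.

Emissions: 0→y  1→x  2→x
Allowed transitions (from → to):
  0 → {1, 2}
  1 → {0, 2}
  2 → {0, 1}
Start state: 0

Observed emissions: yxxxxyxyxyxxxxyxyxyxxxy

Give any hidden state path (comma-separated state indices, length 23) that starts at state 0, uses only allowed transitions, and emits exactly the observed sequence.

0,2,1,2,1,0,2,0,2,0,2,1,2,1,0,1,0,1,0,2,1,2,0

  pos 0: y in {0}, choose 0; start
  pos 1: x in {1,2}, choose 2; 0->2 ok
  pos 2: x in {1,2}, choose 1; 2->1 ok
  pos 3: x in {1,2}, choose 2; 1->2 ok
  pos 4: x in {1,2}, choose 1; 2->1 ok
  pos 5: y in {0}, choose 0; 1->0 ok
  pos 6: x in {1,2}, choose 2; 0->2 ok
  pos 7: y in {0}, choose 0; 2->0 ok
  pos 8: x in {1,2}, choose 2; 0->2 ok
  pos 9: y in {0}, choose 0; 2->0 ok
  pos 10: x in {1,2}, choose 2; 0->2 ok
  pos 11: x in {1,2}, choose 1; 2->1 ok
  pos 12: x in {1,2}, choose 2; 1->2 ok
  pos 13: x in {1,2}, choose 1; 2->1 ok
  pos 14: y in {0}, choose 0; 1->0 ok
  pos 15: x in {1,2}, choose 1; 0->1 ok
  pos 16: y in {0}, choose 0; 1->0 ok
  pos 17: x in {1,2}, choose 1; 0->1 ok
  pos 18: y in {0}, choose 0; 1->0 ok
  pos 19: x in {1,2}, choose 2; 0->2 ok
  pos 20: x in {1,2}, choose 1; 2->1 ok
  pos 21: x in {1,2}, choose 2; 1->2 ok
  pos 22: y in {0}, choose 0; 2->0 ok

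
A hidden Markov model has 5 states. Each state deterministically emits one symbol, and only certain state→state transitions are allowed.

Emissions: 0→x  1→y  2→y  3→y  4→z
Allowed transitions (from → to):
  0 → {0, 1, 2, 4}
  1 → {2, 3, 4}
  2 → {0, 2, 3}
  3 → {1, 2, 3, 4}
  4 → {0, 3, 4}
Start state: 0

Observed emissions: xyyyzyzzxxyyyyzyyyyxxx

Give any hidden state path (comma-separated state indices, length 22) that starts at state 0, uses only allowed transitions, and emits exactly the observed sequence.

0,1,3,1,4,3,4,4,0,0,1,2,3,3,4,3,3,3,2,0,0,0

  0: obs=x cand={0} pick 0 [start]
  1: obs=y cand={1,2,3} pick 1 [0->1 ok]
  2: obs=y cand={1,2,3} pick 3 [1->3 ok]
  3: obs=y cand={1,2,3} pick 1 [3->1 ok]
  4: obs=z cand={4} pick 4 [1->4 ok]
  5: obs=y cand={1,2,3} pick 3 [4->3 ok]
  6: obs=z cand={4} pick 4 [3->4 ok]
  7: obs=z cand={4} pick 4 [4->4 ok]
  8: obs=x cand={0} pick 0 [4->0 ok]
  9: obs=x cand={0} pick 0 [0->0 ok]
  10: obs=y cand={1,2,3} pick 1 [0->1 ok]
  11: obs=y cand={1,2,3} pick 2 [1->2 ok]
  12: obs=y cand={1,2,3} pick 3 [2->3 ok]
  13: obs=y cand={1,2,3} pick 3 [3->3 ok]
  14: obs=z cand={4} pick 4 [3->4 ok]
  15: obs=y cand={1,2,3} pick 3 [4->3 ok]
  16: obs=y cand={1,2,3} pick 3 [3->3 ok]
  17: obs=y cand={1,2,3} pick 3 [3->3 ok]
  18: obs=y cand={1,2,3} pick 2 [3->2 ok]
  19: obs=x cand={0} pick 0 [2->0 ok]
  20: obs=x cand={0} pick 0 [0->0 ok]
  21: obs=x cand={0} pick 0 [0->0 ok]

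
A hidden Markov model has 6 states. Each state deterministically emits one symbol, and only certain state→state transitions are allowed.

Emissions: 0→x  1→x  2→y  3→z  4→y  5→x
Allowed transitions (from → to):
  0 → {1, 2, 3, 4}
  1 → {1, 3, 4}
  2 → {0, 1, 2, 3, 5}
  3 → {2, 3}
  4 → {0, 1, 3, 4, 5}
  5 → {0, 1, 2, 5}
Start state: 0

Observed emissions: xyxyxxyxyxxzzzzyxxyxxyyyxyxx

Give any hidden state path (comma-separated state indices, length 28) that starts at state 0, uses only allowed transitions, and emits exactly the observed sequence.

0,4,1,4,5,0,4,5,2,1,1,3,3,3,3,2,5,0,4,5,0,4,4,4,0,4,5,5

  0: obs=x cand={0,1,5} pick 0 [start]
  1: obs=y cand={2,4} pick 4 [0->4 ok]
  2: obs=x cand={0,1,5} pick 1 [4->1 ok]
  3: obs=y cand={2,4} pick 4 [1->4 ok]
  4: obs=x cand={0,1,5} pick 5 [4->5 ok]
  5: obs=x cand={0,1,5} pick 0 [5->0 ok]
  6: obs=y cand={2,4} pick 4 [0->4 ok]
  7: obs=x cand={0,1,5} pick 5 [4->5 ok]
  8: obs=y cand={2,4} pick 2 [5->2 ok]
  9: obs=x cand={0,1,5} pick 1 [2->1 ok]
  10: obs=x cand={0,1,5} pick 1 [1->1 ok]
  11: obs=z cand={3} pick 3 [1->3 ok]
  12: obs=z cand={3} pick 3 [3->3 ok]
  13: obs=z cand={3} pick 3 [3->3 ok]
  14: obs=z cand={3} pick 3 [3->3 ok]
  15: obs=y cand={2,4} pick 2 [3->2 ok]
  16: obs=x cand={0,1,5} pick 5 [2->5 ok]
  17: obs=x cand={0,1,5} pick 0 [5->0 ok]
  18: obs=y cand={2,4} pick 4 [0->4 ok]
  19: obs=x cand={0,1,5} pick 5 [4->5 ok]
  20: obs=x cand={0,1,5} pick 0 [5->0 ok]
  21: obs=y cand={2,4} pick 4 [0->4 ok]
  22: obs=y cand={2,4} pick 4 [4->4 ok]
  23: obs=y cand={2,4} pick 4 [4->4 ok]
  24: obs=x cand={0,1,5} pick 0 [4->0 ok]
  25: obs=y cand={2,4} pick 4 [0->4 ok]
  26: obs=x cand={0,1,5} pick 5 [4->5 ok]
  27: obs=x cand={0,1,5} pick 5 [5->5 ok]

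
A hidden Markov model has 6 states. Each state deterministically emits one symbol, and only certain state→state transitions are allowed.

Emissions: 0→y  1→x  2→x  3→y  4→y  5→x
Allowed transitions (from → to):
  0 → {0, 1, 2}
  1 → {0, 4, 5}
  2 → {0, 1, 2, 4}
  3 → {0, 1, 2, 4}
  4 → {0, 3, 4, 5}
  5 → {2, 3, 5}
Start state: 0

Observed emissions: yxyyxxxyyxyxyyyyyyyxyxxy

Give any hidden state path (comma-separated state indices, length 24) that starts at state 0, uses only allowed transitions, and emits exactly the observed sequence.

  0: obs=y cand={0,3,4} pick 0 [start]
  1: obs=x cand={1,2,5} pick 1 [0->1 ok]
  2: obs=y cand={0,3,4} pick 4 [1->4 ok]
  3: obs=y cand={0,3,4} pick 3 [4->3 ok]
  4: obs=x cand={1,2,5} pick 1 [3->1 ok]
  5: obs=x cand={1,2,5} pick 5 [1->5 ok]
  6: obs=x cand={1,2,5} pick 2 [5->2 ok]
  7: obs=y cand={0,3,4} pick 4 [2->4 ok]
  8: obs=y cand={0,3,4} pick 0 [4->0 ok]
  9: obs=x cand={1,2,5} pick 2 [0->2 ok]
  10: obs=y cand={0,3,4} pick 0 [2->0 ok]
  11: obs=x cand={1,2,5} pick 1 [0->1 ok]
  12: obs=y cand={0,3,4} pick 4 [1->4 ok]
  13: obs=y cand={0,3,4} pick 4 [4->4 ok]
  14: obs=y cand={0,3,4} pick 4 [4->4 ok]
  15: obs=y cand={0,3,4} pick 4 [4->4 ok]
  16: obs=y cand={0,3,4} pick 0 [4->0 ok]
  17: obs=y cand={0,3,4} pick 0 [0->0 ok]
  18: obs=y cand={0,3,4} pick 0 [0->0 ok]
  19: obs=x cand={1,2,5} pick 1 [0->1 ok]
  20: obs=y cand={0,3,4} pick 0 [1->0 ok]
  21: obs=x cand={1,2,5} pick 2 [0->2 ok]
  22: obs=x cand={1,2,5} pick 1 [2->1 ok]
  23: obs=y cand={0,3,4} pick 4 [1->4 ok]

0,1,4,3,1,5,2,4,0,2,0,1,4,4,4,4,0,0,0,1,0,2,1,4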